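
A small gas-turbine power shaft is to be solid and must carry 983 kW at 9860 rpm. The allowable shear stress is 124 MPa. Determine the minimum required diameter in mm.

ω = 2π·9860/60 = 1033 rad/s, so T = P/ω = 983×10³ / 1033 = 952.0 N·m.
For a solid shaft τ_max = 16T/(πd³), so d = (16T/(π τ_allow))^(1/3) = (16·952.0/(π·1.24×10^8))^(1/3) = 0.03394 m.

33.9 mm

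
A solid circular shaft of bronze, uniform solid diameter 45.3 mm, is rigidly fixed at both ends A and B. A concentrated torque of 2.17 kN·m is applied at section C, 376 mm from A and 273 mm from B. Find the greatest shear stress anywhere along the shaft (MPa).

With uniform GJ and both ends fixed, compatibility θ_AC = θ_CB gives T_A·a = T_B·b, together with T_A + T_B = T₀.
T_A = T₀·b/(a+b) = 2170·273/649.0 = 912.8 N·m; T_B = 1257 N·m.
τ in each portion: τ_AC = 5.00×10^7 Pa, τ_CB = 6.89×10^7 Pa; maximum is in CB.
τ_max = T_CB·r/J = 1257·0.0226/4.13×10^-7 = 6.888×10^7 Pa.

68.9 MPa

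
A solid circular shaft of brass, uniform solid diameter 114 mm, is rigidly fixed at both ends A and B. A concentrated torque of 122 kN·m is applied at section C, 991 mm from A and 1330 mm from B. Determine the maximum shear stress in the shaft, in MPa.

With uniform GJ and both ends fixed, compatibility θ_AC = θ_CB gives T_A·a = T_B·b, together with T_A + T_B = T₀.
T_A = T₀·b/(a+b) = 122000·1330/2321 = 69910 N·m; T_B = 52090 N·m.
τ in each portion: τ_AC = 2.40×10^8 Pa, τ_CB = 1.79×10^8 Pa; maximum is in AC.
τ_max = T_AC·r/J = 69910·0.0570/1.66×10^-5 = 2.403×10^8 Pa.

240 MPa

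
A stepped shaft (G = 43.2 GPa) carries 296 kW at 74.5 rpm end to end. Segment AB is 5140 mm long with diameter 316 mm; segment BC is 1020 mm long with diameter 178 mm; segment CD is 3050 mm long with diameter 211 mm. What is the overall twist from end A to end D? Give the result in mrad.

27.5 mrad

ω = 2π·74.5/60 = 7.802 rad/s, so T = P/ω = 296×10³ / 7.802 = 37940 N·m.
J_AB = π(0.316)⁴/32 = 9.79×10^-4 m⁴; J_BC = π(0.178)⁴/32 = 9.86×10^-5 m⁴; J_CD = π(0.211)⁴/32 = 1.95×10^-4 m⁴.
θ = (T/G)·Σ L_i/J_i = (37940/43.2×10⁹)·(5.14/9.79×10^-4 + 1.02/9.86×10^-5 + 3.05/1.95×10^-4) = 0.02747 rad.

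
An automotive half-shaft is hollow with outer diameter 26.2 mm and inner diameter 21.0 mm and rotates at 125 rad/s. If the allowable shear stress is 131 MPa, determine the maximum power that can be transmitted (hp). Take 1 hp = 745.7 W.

45.5 hp

J = π(d_o⁴ − d_i⁴)/32 = π(0.0262⁴ − 0.0210⁴)/32 = 2.717×10^-8 m⁴.
T_max = τ_allow·J/r = 1.31×10^8 × 2.717×10^-8 / 0.0131 = 271.7 N·m.
ω = 125 rad/s, so P_max = T_max·ω = 3.396×10^4 W.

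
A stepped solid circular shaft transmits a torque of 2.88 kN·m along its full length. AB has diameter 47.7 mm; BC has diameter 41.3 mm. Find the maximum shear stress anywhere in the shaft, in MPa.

208 MPa

Under the same torque, τ_max = 16T/(πd³) is largest where d is smallest — segment BC (d = 41.3 mm).
τ_max = 16·2880/(π·(0.0413)³) = 2.082×10^8 Pa.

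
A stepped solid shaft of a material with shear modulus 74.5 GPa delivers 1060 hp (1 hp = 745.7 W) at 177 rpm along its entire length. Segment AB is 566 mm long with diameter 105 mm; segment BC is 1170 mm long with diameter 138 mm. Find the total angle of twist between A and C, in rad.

0.0460 rad

ω = 2π·177/60 = 18.54 rad/s, so T = P/ω = 1060×745.7 / 18.54 = 42650 N·m.
J_AB = π(0.105)⁴/32 = 1.19×10^-5 m⁴; J_BC = π(0.138)⁴/32 = 3.56×10^-5 m⁴.
θ = (T/G)·Σ L_i/J_i = (42650/74.5×10⁹)·(0.566/1.19×10^-5 + 1.17/3.56×10^-5) = 0.04596 rad.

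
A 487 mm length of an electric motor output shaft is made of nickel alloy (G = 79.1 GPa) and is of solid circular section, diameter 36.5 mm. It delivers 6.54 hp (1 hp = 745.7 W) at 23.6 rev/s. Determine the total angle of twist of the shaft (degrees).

ω = 2π·23.6 = 148.3 rad/s, so T = P/ω = 6.54×745.7 / 148.3 = 32.89 N·m.
J = πd⁴/32 = π(0.0365)⁴/32 = 1.742×10^-7 m⁴.
θ = T·L/(G·J) = 32.89 × 0.487 / (79.1×10⁹ × 1.742×10^-7) = 1.162×10^-3 rad.

0.0666°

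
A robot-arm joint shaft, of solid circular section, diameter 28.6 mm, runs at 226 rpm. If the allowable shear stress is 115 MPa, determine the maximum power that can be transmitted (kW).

12.5 kW

J = πd⁴/32 = π(0.0286)⁴/32 = 6.568×10^-8 m⁴.
T_max = τ_allow·J/r = 1.15×10^8 × 6.568×10^-8 / 0.0143 = 528.2 N·m.
ω = 2π·226/60 = 23.67 rad/s, so P_max = T_max·ω = 1.250×10^4 W.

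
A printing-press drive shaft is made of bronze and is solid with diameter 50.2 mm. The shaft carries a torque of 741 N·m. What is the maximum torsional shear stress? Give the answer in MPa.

J = πd⁴/32 = π(0.0502)⁴/32 = 6.235×10^-7 m⁴.
τ_max = T·r/J = 741.0 × 0.0251 / 6.235×10^-7 = 2.983×10^7 Pa.

29.8 MPa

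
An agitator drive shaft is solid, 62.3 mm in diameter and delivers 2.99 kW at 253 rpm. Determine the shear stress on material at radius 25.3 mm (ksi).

ω = 2π·253/60 = 26.49 rad/s, so T = P/ω = 2.99×10³ / 26.49 = 112.9 N·m.
J = πd⁴/32 = π(0.0623)⁴/32 = 1.479×10^-6 m⁴.
Shear stress varies linearly with radius: τ = T·r/J = 112.9 × 0.0253 / 1.479×10^-6 = 1.931×10^6 Pa.

0.280 ksi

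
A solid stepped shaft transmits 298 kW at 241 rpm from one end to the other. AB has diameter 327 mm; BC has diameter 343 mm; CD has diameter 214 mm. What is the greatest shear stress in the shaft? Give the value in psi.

890 psi

ω = 2π·241/60 = 25.24 rad/s, so T = P/ω = 298×10³ / 25.24 = 11810 N·m.
Under the same torque, τ_max = 16T/(πd³) is largest where d is smallest — segment CD (d = 214 mm).
τ_max = 16·11810/(π·(0.214)³) = 6.136×10^6 Pa.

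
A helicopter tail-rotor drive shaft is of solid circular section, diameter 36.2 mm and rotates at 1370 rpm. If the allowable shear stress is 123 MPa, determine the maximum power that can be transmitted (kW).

164 kW

J = πd⁴/32 = π(0.0362)⁴/32 = 1.686×10^-7 m⁴.
T_max = τ_allow·J/r = 1.23×10^8 × 1.686×10^-7 / 0.0181 = 1146 N·m.
ω = 2π·1370/60 = 143.5 rad/s, so P_max = T_max·ω = 1.644×10^5 W.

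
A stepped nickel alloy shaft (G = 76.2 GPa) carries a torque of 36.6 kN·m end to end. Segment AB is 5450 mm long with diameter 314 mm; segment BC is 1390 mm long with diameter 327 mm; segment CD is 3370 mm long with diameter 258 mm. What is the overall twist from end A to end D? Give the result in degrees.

J_AB = π(0.314)⁴/32 = 9.54×10^-4 m⁴; J_BC = π(0.327)⁴/32 = 1.12×10^-3 m⁴; J_CD = π(0.258)⁴/32 = 4.35×10^-4 m⁴.
θ = (T/G)·Σ L_i/J_i = (36600/76.2×10⁹)·(5.45/9.54×10^-4 + 1.39/1.12×10^-3 + 3.37/4.35×10^-4) = 7.059×10^-3 rad.

0.404°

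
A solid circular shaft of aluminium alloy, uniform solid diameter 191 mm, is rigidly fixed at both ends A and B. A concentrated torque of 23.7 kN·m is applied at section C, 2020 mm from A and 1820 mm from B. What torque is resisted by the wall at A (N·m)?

11200 N·m

With uniform GJ and both ends fixed, compatibility θ_AC = θ_CB gives T_A·a = T_B·b, together with T_A + T_B = T₀.
T_A = T₀·b/(a+b) = 23700·1820/3840 = 11230 N·m; T_B = 12470 N·m.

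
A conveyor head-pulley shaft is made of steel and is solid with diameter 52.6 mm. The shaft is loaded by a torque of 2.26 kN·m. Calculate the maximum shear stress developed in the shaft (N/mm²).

79.1 N/mm²

J = πd⁴/32 = π(0.0526)⁴/32 = 7.515×10^-7 m⁴.
τ_max = T·r/J = 2260 × 0.0263 / 7.515×10^-7 = 7.909×10^7 Pa.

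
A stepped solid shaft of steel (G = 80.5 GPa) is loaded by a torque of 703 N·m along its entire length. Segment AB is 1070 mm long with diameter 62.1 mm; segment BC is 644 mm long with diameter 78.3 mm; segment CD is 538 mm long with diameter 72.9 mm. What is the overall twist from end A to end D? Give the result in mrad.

J_AB = π(0.0621)⁴/32 = 1.46×10^-6 m⁴; J_BC = π(0.0783)⁴/32 = 3.69×10^-6 m⁴; J_CD = π(0.0729)⁴/32 = 2.77×10^-6 m⁴.
θ = (T/G)·Σ L_i/J_i = (703.0/80.5×10⁹)·(1.07/1.46×10^-6 + 0.644/3.69×10^-6 + 0.538/2.77×10^-6) = 9.618×10^-3 rad.

9.62 mrad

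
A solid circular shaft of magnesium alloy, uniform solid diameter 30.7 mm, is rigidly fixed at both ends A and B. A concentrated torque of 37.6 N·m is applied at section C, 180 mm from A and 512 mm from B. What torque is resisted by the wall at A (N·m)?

With uniform GJ and both ends fixed, compatibility θ_AC = θ_CB gives T_A·a = T_B·b, together with T_A + T_B = T₀.
T_A = T₀·b/(a+b) = 37.60·512/692.0 = 27.82 N·m; T_B = 9.780 N·m.

27.8 N·m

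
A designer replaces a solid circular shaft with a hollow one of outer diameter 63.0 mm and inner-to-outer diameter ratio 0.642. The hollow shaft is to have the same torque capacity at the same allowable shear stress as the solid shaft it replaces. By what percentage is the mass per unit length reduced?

33.4 %

Equal τ_max and T ⇒ the solid shaft needs d_s³ = d_o³(1−k⁴), so d_s = 63.0·(1−0.642⁴)^(1/3) = 59.21 mm.
Area ratio A_h/A_s = d_o²(1−k²)/d_s² = (1−k²)/(1−k⁴)^(2/3) = 0.6655.
Mass saving = 1 − 0.6655 = 33.4 %.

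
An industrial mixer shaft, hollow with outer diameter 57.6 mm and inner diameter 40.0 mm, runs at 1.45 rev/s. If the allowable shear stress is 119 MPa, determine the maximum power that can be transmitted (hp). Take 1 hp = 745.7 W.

J = π(d_o⁴ − d_i⁴)/32 = π(0.0576⁴ − 0.0400⁴)/32 = 8.293×10^-7 m⁴.
T_max = τ_allow·J/r = 1.19×10^8 × 8.293×10^-7 / 0.0288 = 3427 N·m.
ω = 2π·1.45 = 9.111 rad/s, so P_max = T_max·ω = 3.122×10^4 W.

41.9 hp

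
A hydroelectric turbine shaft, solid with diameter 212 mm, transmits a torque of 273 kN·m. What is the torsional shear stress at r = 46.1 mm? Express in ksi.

9.20 ksi

J = πd⁴/32 = π(0.212)⁴/32 = 1.983×10^-4 m⁴.
Shear stress varies linearly with radius: τ = T·r/J = 273000 × 0.0461 / 1.983×10^-4 = 6.346×10^7 Pa.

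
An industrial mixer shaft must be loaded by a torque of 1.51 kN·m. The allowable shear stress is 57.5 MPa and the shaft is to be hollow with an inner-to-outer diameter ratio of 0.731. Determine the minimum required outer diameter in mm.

57.2 mm

For a hollow shaft with d_i/d_o = 0.731: τ_max = 16T/(π d_o³ (1−k⁴)), so d_o = [16T/(π τ_allow (1−k⁴))]^(1/3) = [16·1510/(π·5.75×10^7·0.7145)]^(1/3) = 0.05721 m.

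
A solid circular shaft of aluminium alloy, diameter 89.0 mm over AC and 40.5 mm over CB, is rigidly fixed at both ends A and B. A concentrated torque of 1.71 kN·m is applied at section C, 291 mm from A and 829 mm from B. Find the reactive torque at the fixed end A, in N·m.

1680 N·m

Compatibility: T_A·a/J_AC = T_B·b/J_CB with T_A + T_B = T₀.
J_AC = 6.16×10^-6 m⁴, J_CB = 2.64×10^-7 m⁴, so T_A = T₀·(J_AC/a)/((J_AC/a)+(J_CB/b)) = 1685 N·m, T_B = 25.36 N·m.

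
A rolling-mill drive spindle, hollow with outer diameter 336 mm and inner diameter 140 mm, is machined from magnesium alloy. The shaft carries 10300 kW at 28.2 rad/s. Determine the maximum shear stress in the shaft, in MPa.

50.6 MPa

ω = 28.2 rad/s, so T = P/ω = 10300×10³ / 28.20 = 365200 N·m.
J = π(d_o⁴ − d_i⁴)/32 = π(0.336⁴ − 0.140⁴)/32 = 1.214×10^-3 m⁴.
τ_max = T·r/J = 365200 × 0.168 / 1.214×10^-3 = 5.056×10^7 Pa.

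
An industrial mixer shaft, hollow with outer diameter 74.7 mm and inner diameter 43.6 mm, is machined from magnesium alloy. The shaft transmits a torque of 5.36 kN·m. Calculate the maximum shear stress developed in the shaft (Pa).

7.41e7 Pa

J = π(d_o⁴ − d_i⁴)/32 = π(0.0747⁴ − 0.0436⁴)/32 = 2.702×10^-6 m⁴.
τ_max = T·r/J = 5360 × 0.0374 / 2.702×10^-6 = 7.409×10^7 Pa.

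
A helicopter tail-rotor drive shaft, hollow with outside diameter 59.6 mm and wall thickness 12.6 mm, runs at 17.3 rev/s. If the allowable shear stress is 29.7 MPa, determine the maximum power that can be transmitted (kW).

119 kW

J = π(d_o⁴ − d_i⁴)/32 = π(0.0596⁴ − 0.0344⁴)/32 = 1.101×10^-6 m⁴.
T_max = τ_allow·J/r = 2.97×10^7 × 1.101×10^-6 / 0.0298 = 1098 N·m.
ω = 2π·17.3 = 108.7 rad/s, so P_max = T_max·ω = 1.193×10^5 W.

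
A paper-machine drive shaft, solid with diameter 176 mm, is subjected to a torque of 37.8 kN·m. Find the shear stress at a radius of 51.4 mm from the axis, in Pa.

J = πd⁴/32 = π(0.176)⁴/32 = 9.420×10^-5 m⁴.
Shear stress varies linearly with radius: τ = T·r/J = 37800 × 0.0514 / 9.420×10^-5 = 2.063×10^7 Pa.

2.06e7 Pa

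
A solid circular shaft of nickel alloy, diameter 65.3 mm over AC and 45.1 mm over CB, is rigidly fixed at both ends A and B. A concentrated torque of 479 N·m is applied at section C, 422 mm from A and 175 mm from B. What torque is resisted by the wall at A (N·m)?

Compatibility: T_A·a/J_AC = T_B·b/J_CB with T_A + T_B = T₀.
J_AC = 1.79×10^-6 m⁴, J_CB = 4.06×10^-7 m⁴, so T_A = T₀·(J_AC/a)/((J_AC/a)+(J_CB/b)) = 309.3 N·m, T_B = 169.7 N·m.

309 N·m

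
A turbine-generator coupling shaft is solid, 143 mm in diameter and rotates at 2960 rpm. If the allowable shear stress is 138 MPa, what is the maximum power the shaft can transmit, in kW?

24600 kW

J = πd⁴/32 = π(0.143)⁴/32 = 4.105×10^-5 m⁴.
T_max = τ_allow·J/r = 1.38×10^8 × 4.105×10^-5 / 0.0715 = 79240 N·m.
ω = 2π·2960/60 = 310.0 rad/s, so P_max = T_max·ω = 2.456×10^7 W.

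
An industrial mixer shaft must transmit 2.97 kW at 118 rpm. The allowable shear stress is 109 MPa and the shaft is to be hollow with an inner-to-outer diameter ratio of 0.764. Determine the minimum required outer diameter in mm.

25.7 mm

ω = 2π·118/60 = 12.36 rad/s, so T = P/ω = 2.97×10³ / 12.36 = 240.4 N·m.
For a hollow shaft with d_i/d_o = 0.764: τ_max = 16T/(π d_o³ (1−k⁴)), so d_o = [16T/(π τ_allow (1−k⁴))]^(1/3) = [16·240.4/(π·1.09×10^8·0.6593)]^(1/3) = 0.02573 m.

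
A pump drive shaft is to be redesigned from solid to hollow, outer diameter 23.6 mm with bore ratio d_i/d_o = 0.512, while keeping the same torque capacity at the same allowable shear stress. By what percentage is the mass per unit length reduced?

22.6 %

Equal τ_max and T ⇒ the solid shaft needs d_s³ = d_o³(1−k⁴), so d_s = 23.6·(1−0.512⁴)^(1/3) = 23.05 mm.
Area ratio A_h/A_s = d_o²(1−k²)/d_s² = (1−k²)/(1−k⁴)^(2/3) = 0.7737.
Mass saving = 1 − 0.7737 = 22.6 %.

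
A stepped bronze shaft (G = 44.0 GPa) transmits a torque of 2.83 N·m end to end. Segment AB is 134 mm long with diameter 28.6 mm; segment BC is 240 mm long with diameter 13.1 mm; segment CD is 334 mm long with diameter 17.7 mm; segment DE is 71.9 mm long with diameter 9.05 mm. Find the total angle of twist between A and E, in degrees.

J_AB = π(0.0286)⁴/32 = 6.57×10^-8 m⁴; J_BC = π(0.0131)⁴/32 = 2.89×10^-9 m⁴; J_CD = π(0.0177)⁴/32 = 9.64×10^-9 m⁴; J_DE = π(0.00905)⁴/32 = 6.59×10^-10 m⁴.
θ = (T/G)·Σ L_i/J_i = (2.830/44.0×10⁹)·(0.134/6.57×10^-8 + 0.240/2.89×10^-9 + 0.334/9.64×10^-9 + 0.0719/6.59×10^-10) = 0.01472 rad.

0.843°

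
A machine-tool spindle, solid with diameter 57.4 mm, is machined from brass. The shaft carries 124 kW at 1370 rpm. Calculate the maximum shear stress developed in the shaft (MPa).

ω = 2π·1370/60 = 143.5 rad/s, so T = P/ω = 124×10³ / 143.5 = 864.3 N·m.
J = πd⁴/32 = π(0.0574)⁴/32 = 1.066×10^-6 m⁴.
τ_max = T·r/J = 864.3 × 0.0287 / 1.066×10^-6 = 2.328×10^7 Pa.

23.3 MPa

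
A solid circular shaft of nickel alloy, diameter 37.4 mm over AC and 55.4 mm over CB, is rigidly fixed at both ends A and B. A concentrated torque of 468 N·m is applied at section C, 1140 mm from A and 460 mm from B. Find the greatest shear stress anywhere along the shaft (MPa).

12.9 MPa

Compatibility: T_A·a/J_AC = T_B·b/J_CB with T_A + T_B = T₀.
J_AC = 1.92×10^-7 m⁴, J_CB = 9.25×10^-7 m⁴, so T_A = T₀·(J_AC/a)/((J_AC/a)+(J_CB/b)) = 36.19 N·m, T_B = 431.8 N·m.
τ in each portion: τ_AC = 3.52×10^6 Pa, τ_CB = 1.29×10^7 Pa; maximum is in CB.
τ_max = T_CB·r/J = 431.8·0.0277/9.25×10^-7 = 1.293×10^7 Pa.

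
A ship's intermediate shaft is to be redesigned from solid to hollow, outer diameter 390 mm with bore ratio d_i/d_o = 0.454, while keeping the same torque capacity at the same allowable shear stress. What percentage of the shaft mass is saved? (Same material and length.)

18.3 %

Equal τ_max and T ⇒ the solid shaft needs d_s³ = d_o³(1−k⁴), so d_s = 390·(1−0.454⁴)^(1/3) = 384.4 mm.
Area ratio A_h/A_s = d_o²(1−k²)/d_s² = (1−k²)/(1−k⁴)^(2/3) = 0.8172.
Mass saving = 1 − 0.8172 = 18.3 %.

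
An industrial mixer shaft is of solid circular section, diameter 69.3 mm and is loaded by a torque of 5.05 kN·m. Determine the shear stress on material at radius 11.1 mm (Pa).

2.48e7 Pa

J = πd⁴/32 = π(0.0693)⁴/32 = 2.264×10^-6 m⁴.
Shear stress varies linearly with radius: τ = T·r/J = 5050 × 0.0111 / 2.264×10^-6 = 2.476×10^7 Pa.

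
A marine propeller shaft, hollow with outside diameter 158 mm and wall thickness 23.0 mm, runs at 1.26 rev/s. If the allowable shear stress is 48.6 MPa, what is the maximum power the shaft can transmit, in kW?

223 kW

J = π(d_o⁴ − d_i⁴)/32 = π(0.158⁴ − 0.112⁴)/32 = 4.573×10^-5 m⁴.
T_max = τ_allow·J/r = 4.86×10^7 × 4.573×10^-5 / 0.0790 = 28140 N·m.
ω = 2π·1.26 = 7.917 rad/s, so P_max = T_max·ω = 2.227×10^5 W.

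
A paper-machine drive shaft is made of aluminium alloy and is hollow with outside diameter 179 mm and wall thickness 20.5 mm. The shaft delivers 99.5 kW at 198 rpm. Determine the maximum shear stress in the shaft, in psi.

956 psi

ω = 2π·198/60 = 20.73 rad/s, so T = P/ω = 99.5×10³ / 20.73 = 4799 N·m.
J = π(d_o⁴ − d_i⁴)/32 = π(0.179⁴ − 0.138⁴)/32 = 6.518×10^-5 m⁴.
τ_max = T·r/J = 4799 × 0.0895 / 6.518×10^-5 = 6.589×10^6 Pa.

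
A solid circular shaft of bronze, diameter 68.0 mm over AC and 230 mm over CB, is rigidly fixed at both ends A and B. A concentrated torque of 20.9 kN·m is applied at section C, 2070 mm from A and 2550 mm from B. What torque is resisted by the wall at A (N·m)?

195 N·m

Compatibility: T_A·a/J_AC = T_B·b/J_CB with T_A + T_B = T₀.
J_AC = 2.10×10^-6 m⁴, J_CB = 2.75×10^-4 m⁴, so T_A = T₀·(J_AC/a)/((J_AC/a)+(J_CB/b)) = 194.9 N·m, T_B = 20710 N·m.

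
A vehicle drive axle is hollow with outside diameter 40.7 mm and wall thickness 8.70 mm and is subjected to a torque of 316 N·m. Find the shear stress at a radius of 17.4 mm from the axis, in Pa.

2.29e7 Pa

J = π(d_o⁴ − d_i⁴)/32 = π(0.0407⁴ − 0.0233⁴)/32 = 2.405×10^-7 m⁴.
Shear stress varies linearly with radius: τ = T·r/J = 316.0 × 0.0174 / 2.405×10^-7 = 2.287×10^7 Pa.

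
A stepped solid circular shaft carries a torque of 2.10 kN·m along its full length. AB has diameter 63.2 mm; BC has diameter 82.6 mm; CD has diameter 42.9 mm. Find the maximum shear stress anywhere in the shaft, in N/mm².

Under the same torque, τ_max = 16T/(πd³) is largest where d is smallest — segment CD (d = 42.9 mm).
τ_max = 16·2100/(π·(0.0429)³) = 1.355×10^8 Pa.

135 N/mm²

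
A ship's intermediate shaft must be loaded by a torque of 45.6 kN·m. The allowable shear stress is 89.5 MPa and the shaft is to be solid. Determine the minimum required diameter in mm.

For a solid shaft τ_max = 16T/(πd³), so d = (16T/(π τ_allow))^(1/3) = (16·45600/(π·8.95×10^7))^(1/3) = 0.1374 m.

137 mm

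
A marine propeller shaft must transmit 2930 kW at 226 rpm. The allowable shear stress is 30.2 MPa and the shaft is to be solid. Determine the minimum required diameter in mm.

275 mm

ω = 2π·226/60 = 23.67 rad/s, so T = P/ω = 2930×10³ / 23.67 = 123800 N·m.
For a solid shaft τ_max = 16T/(πd³), so d = (16T/(π τ_allow))^(1/3) = (16·123800/(π·3.02×10^7))^(1/3) = 0.2754 m.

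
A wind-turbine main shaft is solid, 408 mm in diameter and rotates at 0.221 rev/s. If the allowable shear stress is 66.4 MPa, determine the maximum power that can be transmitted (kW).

J = πd⁴/32 = π(0.408)⁴/32 = 2.720×10^-3 m⁴.
T_max = τ_allow·J/r = 6.64×10^7 × 2.720×10^-3 / 0.204 = 885500 N·m.
ω = 2π·0.221 = 1.389 rad/s, so P_max = T_max·ω = 1.230×10^6 W.

1230 kW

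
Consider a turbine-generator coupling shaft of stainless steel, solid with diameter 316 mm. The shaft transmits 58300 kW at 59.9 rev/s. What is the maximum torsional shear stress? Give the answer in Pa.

ω = 2π·59.9 = 376.4 rad/s, so T = P/ω = 58300×10³ / 376.4 = 154900 N·m.
J = πd⁴/32 = π(0.316)⁴/32 = 9.789×10^-4 m⁴.
τ_max = T·r/J = 154900 × 0.158 / 9.789×10^-4 = 2.500×10^7 Pa.

2.50e7 Pa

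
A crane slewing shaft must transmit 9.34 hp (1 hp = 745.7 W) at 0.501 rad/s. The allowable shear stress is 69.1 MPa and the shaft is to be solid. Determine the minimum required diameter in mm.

101 mm

ω = 0.501 rad/s, so T = P/ω = 9.34×745.7 / 0.5010 = 13900 N·m.
For a solid shaft τ_max = 16T/(πd³), so d = (16T/(π τ_allow))^(1/3) = (16·13900/(π·6.91×10^7))^(1/3) = 0.1008 m.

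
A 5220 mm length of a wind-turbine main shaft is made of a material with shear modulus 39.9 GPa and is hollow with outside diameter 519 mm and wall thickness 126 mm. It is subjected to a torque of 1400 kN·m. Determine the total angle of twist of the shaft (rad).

J = π(d_o⁴ − d_i⁴)/32 = π(0.519⁴ − 0.267⁴)/32 = 6.624×10^-3 m⁴.
θ = T·L/(G·J) = 1.400e6 × 5.22 / (39.9×10⁹ × 6.624×10^-3) = 0.02765 rad.

0.0276 rad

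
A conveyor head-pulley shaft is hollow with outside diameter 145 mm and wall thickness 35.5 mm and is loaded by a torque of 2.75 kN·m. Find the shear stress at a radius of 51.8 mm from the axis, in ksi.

0.511 ksi

J = π(d_o⁴ − d_i⁴)/32 = π(0.145⁴ − 0.0740⁴)/32 = 4.045×10^-5 m⁴.
Shear stress varies linearly with radius: τ = T·r/J = 2750 × 0.0518 / 4.045×10^-5 = 3.521×10^6 Pa.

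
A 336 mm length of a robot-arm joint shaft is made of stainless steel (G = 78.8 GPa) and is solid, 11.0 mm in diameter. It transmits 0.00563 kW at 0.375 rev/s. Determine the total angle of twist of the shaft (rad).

ω = 2π·0.375 = 2.356 rad/s, so T = P/ω = 0.00563×10³ / 2.356 = 2.389 N·m.
J = πd⁴/32 = π(0.0110)⁴/32 = 1.437×10^-9 m⁴.
θ = T·L/(G·J) = 2.389 × 0.336 / (78.8×10⁹ × 1.437×10^-9) = 7.088×10^-3 rad.

0.00709 rad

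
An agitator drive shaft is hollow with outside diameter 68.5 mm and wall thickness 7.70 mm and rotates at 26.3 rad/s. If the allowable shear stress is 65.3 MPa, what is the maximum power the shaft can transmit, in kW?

J = π(d_o⁴ − d_i⁴)/32 = π(0.0685⁴ − 0.0531⁴)/32 = 1.381×10^-6 m⁴.
T_max = τ_allow·J/r = 6.53×10^7 × 1.381×10^-6 / 0.0343 = 2633 N·m.
ω = 26.3 rad/s, so P_max = T_max·ω = 6.925×10^4 W.

69.2 kW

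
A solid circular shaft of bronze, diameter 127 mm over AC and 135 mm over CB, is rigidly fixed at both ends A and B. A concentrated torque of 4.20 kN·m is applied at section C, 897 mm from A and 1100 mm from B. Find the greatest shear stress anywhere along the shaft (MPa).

Compatibility: T_A·a/J_AC = T_B·b/J_CB with T_A + T_B = T₀.
J_AC = 2.55×10^-5 m⁴, J_CB = 3.26×10^-5 m⁴, so T_A = T₀·(J_AC/a)/((J_AC/a)+(J_CB/b)) = 2058 N·m, T_B = 2142 N·m.
τ in each portion: τ_AC = 5.12×10^6 Pa, τ_CB = 4.43×10^6 Pa; maximum is in AC.
τ_max = T_AC·r/J = 2058·0.0635/2.55×10^-5 = 5.116×10^6 Pa.

5.12 MPa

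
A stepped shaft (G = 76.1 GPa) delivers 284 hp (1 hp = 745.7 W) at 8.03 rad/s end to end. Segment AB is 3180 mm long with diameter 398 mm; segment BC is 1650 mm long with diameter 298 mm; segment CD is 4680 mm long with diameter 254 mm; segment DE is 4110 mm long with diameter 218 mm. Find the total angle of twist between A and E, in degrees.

ω = 8.03 rad/s, so T = P/ω = 284×745.7 / 8.030 = 26370 N·m.
J_AB = π(0.398)⁴/32 = 2.46×10^-3 m⁴; J_BC = π(0.298)⁴/32 = 7.74×10^-4 m⁴; J_CD = π(0.254)⁴/32 = 4.09×10^-4 m⁴; J_DE = π(0.218)⁴/32 = 2.22×10^-4 m⁴.
θ = (T/G)·Σ L_i/J_i = (26370/76.1×10⁹)·(3.18/2.46×10^-3 + 1.65/7.74×10^-4 + 4.68/4.09×10^-4 + 4.11/2.22×10^-4) = 0.01158 rad.

0.663°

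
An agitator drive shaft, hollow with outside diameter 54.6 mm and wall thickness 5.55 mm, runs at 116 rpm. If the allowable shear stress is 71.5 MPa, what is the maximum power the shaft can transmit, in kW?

J = π(d_o⁴ − d_i⁴)/32 = π(0.0546⁴ − 0.0435⁴)/32 = 5.210×10^-7 m⁴.
T_max = τ_allow·J/r = 7.15×10^7 × 5.210×10^-7 / 0.0273 = 1364 N·m.
ω = 2π·116/60 = 12.15 rad/s, so P_max = T_max·ω = 1.658×10^4 W.

16.6 kW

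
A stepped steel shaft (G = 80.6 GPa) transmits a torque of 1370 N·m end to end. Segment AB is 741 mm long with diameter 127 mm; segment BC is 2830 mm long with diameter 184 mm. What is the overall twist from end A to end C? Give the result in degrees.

J_AB = π(0.127)⁴/32 = 2.55×10^-5 m⁴; J_BC = π(0.184)⁴/32 = 1.13×10^-4 m⁴.
θ = (T/G)·Σ L_i/J_i = (1370/80.6×10⁹)·(0.741/2.55×10^-5 + 2.83/1.13×10^-4) = 9.206×10^-4 rad.

0.0527°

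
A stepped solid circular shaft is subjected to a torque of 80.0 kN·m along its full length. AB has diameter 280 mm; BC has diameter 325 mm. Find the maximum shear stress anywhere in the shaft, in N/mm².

18.6 N/mm²

Under the same torque, τ_max = 16T/(πd³) is largest where d is smallest — segment AB (d = 280 mm).
τ_max = 16·80000/(π·(0.280)³) = 1.856×10^7 Pa.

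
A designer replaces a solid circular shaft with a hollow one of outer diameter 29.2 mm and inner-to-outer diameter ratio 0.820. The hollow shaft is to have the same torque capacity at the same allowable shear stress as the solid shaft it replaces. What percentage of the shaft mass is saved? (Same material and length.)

51.1 %

Equal τ_max and T ⇒ the solid shaft needs d_s³ = d_o³(1−k⁴), so d_s = 29.2·(1−0.820⁴)^(1/3) = 23.89 mm.
Area ratio A_h/A_s = d_o²(1−k²)/d_s² = (1−k²)/(1−k⁴)^(2/3) = 0.4893.
Mass saving = 1 − 0.4893 = 51.1 %.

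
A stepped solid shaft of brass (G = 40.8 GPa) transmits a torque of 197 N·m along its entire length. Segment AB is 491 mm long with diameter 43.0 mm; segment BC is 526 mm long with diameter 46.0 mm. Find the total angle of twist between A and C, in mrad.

J_AB = π(0.0430)⁴/32 = 3.36×10^-7 m⁴; J_BC = π(0.0460)⁴/32 = 4.40×10^-7 m⁴.
θ = (T/G)·Σ L_i/J_i = (197.0/40.8×10⁹)·(0.491/3.36×10^-7 + 0.526/4.40×10^-7) = 0.01284 rad.

12.8 mrad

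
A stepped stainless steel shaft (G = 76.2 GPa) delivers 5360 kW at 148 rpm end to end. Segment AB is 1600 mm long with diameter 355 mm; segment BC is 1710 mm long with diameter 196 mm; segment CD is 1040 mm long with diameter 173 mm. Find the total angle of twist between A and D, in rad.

ω = 2π·148/60 = 15.50 rad/s, so T = P/ω = 5360×10³ / 15.50 = 345800 N·m.
J_AB = π(0.355)⁴/32 = 1.56×10^-3 m⁴; J_BC = π(0.196)⁴/32 = 1.45×10^-4 m⁴; J_CD = π(0.173)⁴/32 = 8.79×10^-5 m⁴.
θ = (T/G)·Σ L_i/J_i = (345800/76.2×10⁹)·(1.60/1.56×10^-3 + 1.71/1.45×10^-4 + 1.04/8.79×10^-5) = 0.1119 rad.

0.112 rad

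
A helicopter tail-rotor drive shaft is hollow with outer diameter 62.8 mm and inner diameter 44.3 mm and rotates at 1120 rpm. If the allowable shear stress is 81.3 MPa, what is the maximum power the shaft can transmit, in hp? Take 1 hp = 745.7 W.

468 hp

J = π(d_o⁴ − d_i⁴)/32 = π(0.0628⁴ − 0.0443⁴)/32 = 1.149×10^-6 m⁴.
T_max = τ_allow·J/r = 8.13×10^7 × 1.149×10^-6 / 0.0314 = 2975 N·m.
ω = 2π·1120/60 = 117.3 rad/s, so P_max = T_max·ω = 3.489×10^5 W.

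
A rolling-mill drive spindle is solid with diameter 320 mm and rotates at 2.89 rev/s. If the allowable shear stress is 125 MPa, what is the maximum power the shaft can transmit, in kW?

J = πd⁴/32 = π(0.320)⁴/32 = 1.029×10^-3 m⁴.
T_max = τ_allow·J/r = 1.25×10^8 × 1.029×10^-3 / 0.160 = 804200 N·m.
ω = 2π·2.89 = 18.16 rad/s, so P_max = T_max·ω = 1.460×10^7 W.

14600 kW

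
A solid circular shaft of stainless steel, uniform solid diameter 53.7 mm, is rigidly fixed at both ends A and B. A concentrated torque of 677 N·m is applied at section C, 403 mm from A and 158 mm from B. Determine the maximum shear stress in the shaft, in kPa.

16000 kPa

With uniform GJ and both ends fixed, compatibility θ_AC = θ_CB gives T_A·a = T_B·b, together with T_A + T_B = T₀.
T_A = T₀·b/(a+b) = 677.0·158/561.0 = 190.7 N·m; T_B = 486.3 N·m.
τ in each portion: τ_AC = 6.27×10^6 Pa, τ_CB = 1.60×10^7 Pa; maximum is in CB.
τ_max = T_CB·r/J = 486.3·0.0269/8.16×10^-7 = 1.599×10^7 Pa.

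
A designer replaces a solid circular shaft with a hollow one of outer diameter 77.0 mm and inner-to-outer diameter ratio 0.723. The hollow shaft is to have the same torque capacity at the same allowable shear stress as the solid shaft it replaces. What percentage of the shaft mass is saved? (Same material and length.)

Equal τ_max and T ⇒ the solid shaft needs d_s³ = d_o³(1−k⁴), so d_s = 77.0·(1−0.723⁴)^(1/3) = 69.23 mm.
Area ratio A_h/A_s = d_o²(1−k²)/d_s² = (1−k²)/(1−k⁴)^(2/3) = 0.5904.
Mass saving = 1 − 0.5904 = 41.0 %.

41.0 %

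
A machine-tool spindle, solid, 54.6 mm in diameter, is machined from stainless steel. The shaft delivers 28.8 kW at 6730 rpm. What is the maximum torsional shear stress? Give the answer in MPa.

ω = 2π·6730/60 = 704.8 rad/s, so T = P/ω = 28.8×10³ / 704.8 = 40.86 N·m.
J = πd⁴/32 = π(0.0546)⁴/32 = 8.725×10^-7 m⁴.
τ_max = T·r/J = 40.86 × 0.0273 / 8.725×10^-7 = 1.279×10^6 Pa.

1.28 MPa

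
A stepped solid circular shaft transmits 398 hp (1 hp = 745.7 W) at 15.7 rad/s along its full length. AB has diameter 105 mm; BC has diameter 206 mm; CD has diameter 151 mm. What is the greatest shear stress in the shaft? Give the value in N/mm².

ω = 15.7 rad/s, so T = P/ω = 398×745.7 / 15.70 = 18900 N·m.
Under the same torque, τ_max = 16T/(πd³) is largest where d is smallest — segment AB (d = 105 mm).
τ_max = 16·18900/(π·(0.105)³) = 8.317×10^7 Pa.

83.2 N/mm²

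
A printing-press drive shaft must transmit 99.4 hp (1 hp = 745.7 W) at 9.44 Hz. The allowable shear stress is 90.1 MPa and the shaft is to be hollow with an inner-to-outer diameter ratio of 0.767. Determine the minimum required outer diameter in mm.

47.6 mm

ω = 2π·9.44 = 59.31 rad/s, so T = P/ω = 99.4×745.7 / 59.31 = 1250 N·m.
For a hollow shaft with d_i/d_o = 0.767: τ_max = 16T/(π d_o³ (1−k⁴)), so d_o = [16T/(π τ_allow (1−k⁴))]^(1/3) = [16·1250/(π·9.01×10^7·0.6539)]^(1/3) = 0.04763 m.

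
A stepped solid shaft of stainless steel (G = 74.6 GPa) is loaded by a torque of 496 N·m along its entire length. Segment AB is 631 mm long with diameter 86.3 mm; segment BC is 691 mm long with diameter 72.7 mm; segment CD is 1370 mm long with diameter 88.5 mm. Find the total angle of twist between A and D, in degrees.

J_AB = π(0.0863)⁴/32 = 5.45×10^-6 m⁴; J_BC = π(0.0727)⁴/32 = 2.74×10^-6 m⁴; J_CD = π(0.0885)⁴/32 = 6.02×10^-6 m⁴.
θ = (T/G)·Σ L_i/J_i = (496.0/74.6×10⁹)·(0.631/5.45×10^-6 + 0.691/2.74×10^-6 + 1.37/6.02×10^-6) = 3.958×10^-3 rad.

0.227°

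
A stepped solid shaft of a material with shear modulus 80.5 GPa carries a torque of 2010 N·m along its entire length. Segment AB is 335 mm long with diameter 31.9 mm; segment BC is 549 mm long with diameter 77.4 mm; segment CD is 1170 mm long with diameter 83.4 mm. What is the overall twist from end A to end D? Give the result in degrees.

5.29°

J_AB = π(0.0319)⁴/32 = 1.02×10^-7 m⁴; J_BC = π(0.0774)⁴/32 = 3.52×10^-6 m⁴; J_CD = π(0.0834)⁴/32 = 4.75×10^-6 m⁴.
θ = (T/G)·Σ L_i/J_i = (2010/80.5×10⁹)·(0.335/1.02×10^-7 + 0.549/3.52×10^-6 + 1.17/4.75×10^-6) = 0.09232 rad.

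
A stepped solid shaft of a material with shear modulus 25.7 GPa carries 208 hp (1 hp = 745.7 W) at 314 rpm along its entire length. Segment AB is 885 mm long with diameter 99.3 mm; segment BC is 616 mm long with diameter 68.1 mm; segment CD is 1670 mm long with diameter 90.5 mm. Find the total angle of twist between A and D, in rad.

ω = 2π·314/60 = 32.88 rad/s, so T = P/ω = 208×745.7 / 32.88 = 4717 N·m.
J_AB = π(0.0993)⁴/32 = 9.55×10^-6 m⁴; J_BC = π(0.0681)⁴/32 = 2.11×10^-6 m⁴; J_CD = π(0.0905)⁴/32 = 6.59×10^-6 m⁴.
θ = (T/G)·Σ L_i/J_i = (4717/25.7×10⁹)·(0.885/9.55×10^-6 + 0.616/2.11×10^-6 + 1.67/6.59×10^-6) = 0.1171 rad.

0.117 rad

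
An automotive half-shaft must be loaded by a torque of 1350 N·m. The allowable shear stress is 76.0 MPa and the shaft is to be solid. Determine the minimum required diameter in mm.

44.9 mm

For a solid shaft τ_max = 16T/(πd³), so d = (16T/(π τ_allow))^(1/3) = (16·1350/(π·7.60×10^7))^(1/3) = 0.04489 m.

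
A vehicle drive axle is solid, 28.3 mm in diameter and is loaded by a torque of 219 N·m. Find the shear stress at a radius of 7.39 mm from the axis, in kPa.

J = πd⁴/32 = π(0.0283)⁴/32 = 6.297×10^-8 m⁴.
Shear stress varies linearly with radius: τ = T·r/J = 219.0 × 0.00739 / 6.297×10^-8 = 2.570×10^7 Pa.

25700 kPa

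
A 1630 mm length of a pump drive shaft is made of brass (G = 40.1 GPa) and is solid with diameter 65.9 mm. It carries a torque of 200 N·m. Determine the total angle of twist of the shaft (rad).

J = πd⁴/32 = π(0.0659)⁴/32 = 1.852×10^-6 m⁴.
θ = T·L/(G·J) = 200.0 × 1.63 / (40.1×10⁹ × 1.852×10^-6) = 4.391×10^-3 rad.

0.00439 rad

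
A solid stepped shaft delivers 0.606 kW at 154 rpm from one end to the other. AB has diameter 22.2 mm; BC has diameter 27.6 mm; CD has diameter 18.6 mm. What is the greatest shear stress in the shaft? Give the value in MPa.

29.7 MPa

ω = 2π·154/60 = 16.13 rad/s, so T = P/ω = 0.606×10³ / 16.13 = 37.58 N·m.
Under the same torque, τ_max = 16T/(πd³) is largest where d is smallest — segment CD (d = 18.6 mm).
τ_max = 16·37.58/(π·(0.0186)³) = 2.974×10^7 Pa.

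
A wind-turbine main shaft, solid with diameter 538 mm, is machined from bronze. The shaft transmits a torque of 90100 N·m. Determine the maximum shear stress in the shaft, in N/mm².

J = πd⁴/32 = π(0.538)⁴/32 = 8.225×10^-3 m⁴.
τ_max = T·r/J = 90100 × 0.269 / 8.225×10^-3 = 2.947×10^6 Pa.

2.95 N/mm²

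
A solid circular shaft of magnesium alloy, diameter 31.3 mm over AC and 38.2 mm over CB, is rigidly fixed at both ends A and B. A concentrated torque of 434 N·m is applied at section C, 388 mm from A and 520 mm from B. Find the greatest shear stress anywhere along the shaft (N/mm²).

27.1 N/mm²

Compatibility: T_A·a/J_AC = T_B·b/J_CB with T_A + T_B = T₀.
J_AC = 9.42×10^-8 m⁴, J_CB = 2.09×10^-7 m⁴, so T_A = T₀·(J_AC/a)/((J_AC/a)+(J_CB/b)) = 163.4 N·m, T_B = 270.6 N·m.
τ in each portion: τ_AC = 2.71×10^7 Pa, τ_CB = 2.47×10^7 Pa; maximum is in AC.
τ_max = T_AC·r/J = 163.4·0.0157/9.42×10^-8 = 2.715×10^7 Pa.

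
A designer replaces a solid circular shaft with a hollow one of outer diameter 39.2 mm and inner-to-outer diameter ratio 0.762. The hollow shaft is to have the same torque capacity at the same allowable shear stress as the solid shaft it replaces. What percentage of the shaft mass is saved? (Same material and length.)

Equal τ_max and T ⇒ the solid shaft needs d_s³ = d_o³(1−k⁴), so d_s = 39.2·(1−0.762⁴)^(1/3) = 34.18 mm.
Area ratio A_h/A_s = d_o²(1−k²)/d_s² = (1−k²)/(1−k⁴)^(2/3) = 0.5516.
Mass saving = 1 − 0.5516 = 44.8 %.

44.8 %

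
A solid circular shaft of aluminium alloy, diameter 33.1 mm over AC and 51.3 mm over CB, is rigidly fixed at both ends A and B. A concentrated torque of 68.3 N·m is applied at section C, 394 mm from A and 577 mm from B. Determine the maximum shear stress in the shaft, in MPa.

2.05 MPa

Compatibility: T_A·a/J_AC = T_B·b/J_CB with T_A + T_B = T₀.
J_AC = 1.18×10^-7 m⁴, J_CB = 6.80×10^-7 m⁴, so T_A = T₀·(J_AC/a)/((J_AC/a)+(J_CB/b)) = 13.83 N·m, T_B = 54.47 N·m.
τ in each portion: τ_AC = 1.94×10^6 Pa, τ_CB = 2.05×10^6 Pa; maximum is in CB.
τ_max = T_CB·r/J = 54.47·0.0256/6.80×10^-7 = 2.055×10^6 Pa.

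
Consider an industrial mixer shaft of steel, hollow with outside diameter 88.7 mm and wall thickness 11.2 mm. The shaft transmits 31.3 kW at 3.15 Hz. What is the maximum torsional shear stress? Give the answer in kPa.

ω = 2π·3.15 = 19.79 rad/s, so T = P/ω = 31.3×10³ / 19.79 = 1581 N·m.
J = π(d_o⁴ − d_i⁴)/32 = π(0.0887⁴ − 0.0663⁴)/32 = 4.180×10^-6 m⁴.
τ_max = T·r/J = 1581 × 0.0444 / 4.180×10^-6 = 1.678×10^7 Pa.

16800 kPa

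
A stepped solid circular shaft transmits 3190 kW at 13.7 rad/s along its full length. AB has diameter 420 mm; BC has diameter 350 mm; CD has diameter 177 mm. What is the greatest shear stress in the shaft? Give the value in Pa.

2.14e8 Pa

ω = 13.7 rad/s, so T = P/ω = 3190×10³ / 13.70 = 232800 N·m.
Under the same torque, τ_max = 16T/(πd³) is largest where d is smallest — segment CD (d = 177 mm).
τ_max = 16·232800/(π·(0.177)³) = 2.139×10^8 Pa.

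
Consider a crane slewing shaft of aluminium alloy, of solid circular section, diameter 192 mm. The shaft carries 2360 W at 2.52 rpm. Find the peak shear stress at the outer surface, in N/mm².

ω = 2π·2.52/60 = 0.2639 rad/s, so T = P/ω = 2360 / 0.2639 = 8943 N·m.
J = πd⁴/32 = π(0.192)⁴/32 = 1.334×10^-4 m⁴.
τ_max = T·r/J = 8943 × 0.0960 / 1.334×10^-4 = 6.435×10^6 Pa.

6.44 N/mm²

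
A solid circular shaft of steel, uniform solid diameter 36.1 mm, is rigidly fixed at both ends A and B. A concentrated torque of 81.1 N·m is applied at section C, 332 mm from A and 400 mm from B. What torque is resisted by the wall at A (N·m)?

44.3 N·m

With uniform GJ and both ends fixed, compatibility θ_AC = θ_CB gives T_A·a = T_B·b, together with T_A + T_B = T₀.
T_A = T₀·b/(a+b) = 81.10·400/732.0 = 44.32 N·m; T_B = 36.78 N·m.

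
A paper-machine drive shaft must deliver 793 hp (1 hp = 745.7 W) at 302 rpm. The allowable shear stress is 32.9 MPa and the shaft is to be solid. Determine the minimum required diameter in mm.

ω = 2π·302/60 = 31.63 rad/s, so T = P/ω = 793×745.7 / 31.63 = 18700 N·m.
For a solid shaft τ_max = 16T/(πd³), so d = (16T/(π τ_allow))^(1/3) = (16·18700/(π·3.29×10^7))^(1/3) = 0.1425 m.

143 mm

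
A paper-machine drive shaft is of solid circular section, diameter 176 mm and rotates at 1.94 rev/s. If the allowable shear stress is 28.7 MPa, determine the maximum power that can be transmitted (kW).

J = πd⁴/32 = π(0.176)⁴/32 = 9.420×10^-5 m⁴.
T_max = τ_allow·J/r = 2.87×10^7 × 9.420×10^-5 / 0.0880 = 30720 N·m.
ω = 2π·1.94 = 12.19 rad/s, so P_max = T_max·ω = 3.745×10^5 W.

374 kW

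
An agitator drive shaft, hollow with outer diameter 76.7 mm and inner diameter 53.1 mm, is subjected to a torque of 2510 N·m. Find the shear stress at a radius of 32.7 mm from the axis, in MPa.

J = π(d_o⁴ − d_i⁴)/32 = π(0.0767⁴ − 0.0531⁴)/32 = 2.617×10^-6 m⁴.
Shear stress varies linearly with radius: τ = T·r/J = 2510 × 0.0327 / 2.617×10^-6 = 3.136×10^7 Pa.

31.4 MPa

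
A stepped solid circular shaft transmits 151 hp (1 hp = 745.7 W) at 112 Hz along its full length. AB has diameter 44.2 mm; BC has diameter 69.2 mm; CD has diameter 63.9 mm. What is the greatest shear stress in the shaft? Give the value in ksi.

1.37 ksi

ω = 2π·112 = 703.7 rad/s, so T = P/ω = 151×745.7 / 703.7 = 160.0 N·m.
Under the same torque, τ_max = 16T/(πd³) is largest where d is smallest — segment AB (d = 44.2 mm).
τ_max = 16·160.0/(π·(0.0442)³) = 9.437×10^6 Pa.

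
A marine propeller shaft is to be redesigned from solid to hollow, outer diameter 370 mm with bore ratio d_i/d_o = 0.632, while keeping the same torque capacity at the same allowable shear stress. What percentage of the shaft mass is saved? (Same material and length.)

Equal τ_max and T ⇒ the solid shaft needs d_s³ = d_o³(1−k⁴), so d_s = 370·(1−0.632⁴)^(1/3) = 349.2 mm.
Area ratio A_h/A_s = d_o²(1−k²)/d_s² = (1−k²)/(1−k⁴)^(2/3) = 0.6744.
Mass saving = 1 − 0.6744 = 32.6 %.

32.6 %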